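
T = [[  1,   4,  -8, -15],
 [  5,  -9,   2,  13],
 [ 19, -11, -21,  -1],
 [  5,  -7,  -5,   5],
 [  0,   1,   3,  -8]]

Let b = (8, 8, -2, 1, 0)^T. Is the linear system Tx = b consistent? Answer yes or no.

Row reduce the augmented matrix [T | b].
R2 ← R2 − (5)·R1: [0, -29, 42, 88, -32]
R3 ← R3 − (19)·R1: [0, -87, 131, 284, -154]
R4 ← R4 − (5)·R1: [0, -27, 35, 80, -39]
R3 ← R3 − (3)·R2: [0, 0, 5, 20, -58]
R4 ← R4 − (27/29)·R2: [0, 0, -119/29, -56/29, -267/29]
R5 ← R5 + (1/29)·R2: [0, 0, 129/29, -144/29, -32/29]
R4 ← R4 + (119/145)·R3: [0, 0, 0, 420/29, -8237/145]
R5 ← R5 − (129/145)·R3: [0, 0, 0, -660/29, 7322/145]
R5 ← R5 + (11/7)·R4: [0, 0, 0, 0, -1357/35]
The echelon form has 5 nonzero rows; the last pivot sits in the augmented column, so rank(T) = 4 but rank([T|b]) = 5.
Since the ranks differ, the system is inconsistent.

no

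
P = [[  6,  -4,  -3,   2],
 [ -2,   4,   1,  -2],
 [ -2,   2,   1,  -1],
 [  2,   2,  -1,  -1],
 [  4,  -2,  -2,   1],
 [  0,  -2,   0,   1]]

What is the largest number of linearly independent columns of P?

Row reduce to echelon form.
R2 ← R2 + (1/3)·R1: [0, 8/3, 0, -4/3]
R3 ← R3 + (1/3)·R1: [0, 2/3, 0, -1/3]
R4 ← R4 − (1/3)·R1: [0, 10/3, 0, -5/3]
R5 ← R5 − (2/3)·R1: [0, 2/3, 0, -1/3]
R3 ← R3 − (1/4)·R2: [0, 0, 0, 0]
R4 ← R4 − (5/4)·R2: [0, 0, 0, 0]
R5 ← R5 − (1/4)·R2: [0, 0, 0, 0]
R6 ← R6 + (3/4)·R2: [0, 0, 0, 0]
Echelon form has 2 nonzero rows, so rank(P) = 2.
The rank gives the maximum number of linearly independent columns: 2.

2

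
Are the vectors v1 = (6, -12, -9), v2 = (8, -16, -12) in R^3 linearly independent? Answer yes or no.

no

Form the matrix with these vectors as rows and row reduce.
R2 ← R2 − (4/3)·R1: [0, 0, 0]
1 nonzero row, so the 2 vectors span a space of dimension 1.
Since 1 < 2, the vectors are linearly dependent.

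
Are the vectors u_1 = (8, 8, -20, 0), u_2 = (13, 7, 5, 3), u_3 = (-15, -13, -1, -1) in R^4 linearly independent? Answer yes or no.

yes

Form the matrix with these vectors as rows and row reduce.
R2 ← R2 − (13/8)·R1: [0, -6, 75/2, 3]
R3 ← R3 + (15/8)·R1: [0, 2, -77/2, -1]
R3 ← R3 + (1/3)·R2: [0, 0, -26, 0]
3 nonzero rows, so the 3 vectors span a space of dimension 3.
Since 3 = 3, the vectors are linearly independent.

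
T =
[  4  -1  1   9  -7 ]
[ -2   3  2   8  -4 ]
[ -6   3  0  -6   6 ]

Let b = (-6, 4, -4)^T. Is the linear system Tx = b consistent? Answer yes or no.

no

Row reduce the augmented matrix [T | b].
R2 ← R2 + (1/2)·R1: [0, 5/2, 5/2, 25/2, -15/2, 1]
R3 ← R3 + (3/2)·R1: [0, 3/2, 3/2, 15/2, -9/2, -13]
R3 ← R3 − (3/5)·R2: [0, 0, 0, 0, 0, -68/5]
The echelon form has 3 nonzero rows; the last pivot sits in the augmented column, so rank(T) = 2 but rank([T|b]) = 3.
Since the ranks differ, the system is inconsistent.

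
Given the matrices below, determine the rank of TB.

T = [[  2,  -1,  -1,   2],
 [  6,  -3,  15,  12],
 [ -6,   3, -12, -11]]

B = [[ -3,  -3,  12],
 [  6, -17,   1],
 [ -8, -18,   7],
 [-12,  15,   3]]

First compute TB:
[[-28,  59,  22],
 [-300, -57, 210],
 [264,  18, -186]]
Now row reduce the product.
R2 ← R2 − (75/7)·R1: [0, -4824/7, -180/7]
R3 ← R3 + (66/7)·R1: [0, 4020/7, 150/7]
R3 ← R3 + (5/6)·R2: [0, 0, 0]
2 nonzero rows, so rank(TB) = 2.

2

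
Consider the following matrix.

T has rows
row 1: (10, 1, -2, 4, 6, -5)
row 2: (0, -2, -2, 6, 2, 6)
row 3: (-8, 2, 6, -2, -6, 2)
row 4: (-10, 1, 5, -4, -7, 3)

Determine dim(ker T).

3

Row reduce to echelon form.
R3 ← R3 + (4/5)·R1: [0, 14/5, 22/5, 6/5, -6/5, -2]
R4 ← R4 + R1: [0, 2, 3, 0, -1, -2]
R3 ← R3 + (7/5)·R2: [0, 0, 8/5, 48/5, 8/5, 32/5]
R4 ← R4 + R2: [0, 0, 1, 6, 1, 4]
R4 ← R4 − (5/8)·R3: [0, 0, 0, 0, 0, 0]
3 nonzero rows, so rank(T) = 3.
T has 6 columns; by rank–nullity, nullity = 6 − 3 = 3.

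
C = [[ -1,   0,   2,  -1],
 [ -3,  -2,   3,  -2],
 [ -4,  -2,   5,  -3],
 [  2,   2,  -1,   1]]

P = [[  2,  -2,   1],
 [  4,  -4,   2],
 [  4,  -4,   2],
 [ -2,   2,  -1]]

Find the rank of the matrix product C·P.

First compute CP:
[[  8,  -8,   4],
 [  2,  -2,   1],
 [ 10, -10,   5],
 [  6,  -6,   3]]
Now row reduce the product.
R2 ← R2 − (1/4)·R1: [0, 0, 0]
R3 ← R3 − (5/4)·R1: [0, 0, 0]
R4 ← R4 − (3/4)·R1: [0, 0, 0]
1 nonzero row, so rank(CP) = 1.

1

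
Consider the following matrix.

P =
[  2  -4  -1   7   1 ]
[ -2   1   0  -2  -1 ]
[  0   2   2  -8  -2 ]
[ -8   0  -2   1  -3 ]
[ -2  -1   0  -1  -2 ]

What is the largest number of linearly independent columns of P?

3

Row reduce to echelon form.
R2 ← R2 + R1: [0, -3, -1, 5, 0]
R4 ← R4 + (4)·R1: [0, -16, -6, 29, 1]
R5 ← R5 + R1: [0, -5, -1, 6, -1]
R3 ← R3 + (2/3)·R2: [0, 0, 4/3, -14/3, -2]
R4 ← R4 − (16/3)·R2: [0, 0, -2/3, 7/3, 1]
R5 ← R5 − (5/3)·R2: [0, 0, 2/3, -7/3, -1]
R4 ← R4 + (1/2)·R3: [0, 0, 0, 0, 0]
R5 ← R5 − (1/2)·R3: [0, 0, 0, 0, 0]
Echelon form has 3 nonzero rows, so rank(P) = 3.
The rank gives the maximum number of linearly independent columns: 3.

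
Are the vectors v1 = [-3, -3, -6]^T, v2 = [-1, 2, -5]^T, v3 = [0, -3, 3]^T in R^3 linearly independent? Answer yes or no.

Form the matrix with these vectors as rows and row reduce.
R2 ← R2 − (1/3)·R1: [0, 3, -3]
R3 ← R3 + R2: [0, 0, 0]
2 nonzero rows, so the 3 vectors span a space of dimension 2.
Since 2 < 3, the vectors are linearly dependent.

no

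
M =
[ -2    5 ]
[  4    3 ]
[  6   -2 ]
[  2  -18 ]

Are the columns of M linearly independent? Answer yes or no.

Row reduce M to echelon form.
R2 ← R2 + (2)·R1: [0, 13]
R3 ← R3 + (3)·R1: [0, 13]
R4 ← R4 + R1: [0, -13]
R3 ← R3 − R2: [0, 0]
R4 ← R4 + R2: [0, 0]
2 pivots among 2 columns.
Every column is a pivot column, so the columns are linearly independent.

yes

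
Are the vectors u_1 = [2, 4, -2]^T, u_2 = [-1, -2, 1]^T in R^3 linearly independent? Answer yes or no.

Form the matrix with these vectors as rows and row reduce.
R2 ← R2 + (1/2)·R1: [0, 0, 0]
1 nonzero row, so the 2 vectors span a space of dimension 1.
Since 1 < 2, the vectors are linearly dependent.

no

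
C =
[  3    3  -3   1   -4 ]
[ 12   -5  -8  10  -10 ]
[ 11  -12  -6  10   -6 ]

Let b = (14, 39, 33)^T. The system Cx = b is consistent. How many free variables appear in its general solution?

2

Row reduce the augmented matrix [C | b].
R2 ← R2 − (4)·R1: [0, -17, 4, 6, 6, -17]
R3 ← R3 − (11/3)·R1: [0, -23, 5, 19/3, 26/3, -55/3]
R3 ← R3 − (23/17)·R2: [0, 0, -7/17, -91/51, 28/51, 14/3]
The echelon form has 3 nonzero rows, and every pivot lies in the first 5 columns, so rank(C) = rank([C|b]) = 3.
The system is consistent.
Free variables = (unknowns) − (rank) = 5 − 3 = 2.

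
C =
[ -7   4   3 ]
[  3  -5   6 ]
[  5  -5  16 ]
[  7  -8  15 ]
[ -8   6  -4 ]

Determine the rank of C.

3

Row reduce to echelon form.
R2 ← R2 + (3/7)·R1: [0, -23/7, 51/7]
R3 ← R3 + (5/7)·R1: [0, -15/7, 127/7]
R4 ← R4 + R1: [0, -4, 18]
R5 ← R5 − (8/7)·R1: [0, 10/7, -52/7]
R3 ← R3 − (15/23)·R2: [0, 0, 308/23]
R4 ← R4 − (28/23)·R2: [0, 0, 210/23]
R5 ← R5 + (10/23)·R2: [0, 0, -98/23]
R4 ← R4 − (15/22)·R3: [0, 0, 0]
R5 ← R5 + (7/22)·R3: [0, 0, 0]
Echelon form has 3 nonzero rows, so rank(C) = 3.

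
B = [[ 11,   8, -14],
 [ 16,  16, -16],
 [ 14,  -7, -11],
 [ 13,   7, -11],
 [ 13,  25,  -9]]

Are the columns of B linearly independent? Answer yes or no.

yes

Row reduce B to echelon form.
R2 ← R2 − (16/11)·R1: [0, 48/11, 48/11]
R3 ← R3 − (14/11)·R1: [0, -189/11, 75/11]
R4 ← R4 − (13/11)·R1: [0, -27/11, 61/11]
R5 ← R5 − (13/11)·R1: [0, 171/11, 83/11]
R3 ← R3 + (63/16)·R2: [0, 0, 24]
R4 ← R4 + (9/16)·R2: [0, 0, 8]
R5 ← R5 − (57/16)·R2: [0, 0, -8]
R4 ← R4 − (1/3)·R3: [0, 0, 0]
R5 ← R5 + (1/3)·R3: [0, 0, 0]
3 pivots among 3 columns.
Every column is a pivot column, so the columns are linearly independent.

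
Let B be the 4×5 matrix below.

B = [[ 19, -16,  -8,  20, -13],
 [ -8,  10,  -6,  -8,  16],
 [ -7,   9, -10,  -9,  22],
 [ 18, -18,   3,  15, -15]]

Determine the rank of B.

4

Row reduce to echelon form.
R2 ← R2 + (8/19)·R1: [0, 62/19, -178/19, 8/19, 200/19]
R3 ← R3 + (7/19)·R1: [0, 59/19, -246/19, -31/19, 327/19]
R4 ← R4 − (18/19)·R1: [0, -54/19, 201/19, -75/19, -51/19]
R3 ← R3 − (59/62)·R2: [0, 0, -125/31, -63/31, 223/31]
R4 ← R4 + (27/31)·R2: [0, 0, 75/31, -111/31, 201/31]
R4 ← R4 + (3/5)·R3: [0, 0, 0, -24/5, 54/5]
Echelon form has 4 nonzero rows, so rank(B) = 4.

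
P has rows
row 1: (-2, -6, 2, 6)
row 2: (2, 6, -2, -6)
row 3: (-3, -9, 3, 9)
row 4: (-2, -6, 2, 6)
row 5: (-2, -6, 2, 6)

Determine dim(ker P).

3

Row reduce to echelon form.
R2 ← R2 + R1: [0, 0, 0, 0]
R3 ← R3 − (3/2)·R1: [0, 0, 0, 0]
R4 ← R4 − R1: [0, 0, 0, 0]
R5 ← R5 − R1: [0, 0, 0, 0]
1 nonzero row, so rank(P) = 1.
P has 4 columns; by rank–nullity, nullity = 4 − 1 = 3.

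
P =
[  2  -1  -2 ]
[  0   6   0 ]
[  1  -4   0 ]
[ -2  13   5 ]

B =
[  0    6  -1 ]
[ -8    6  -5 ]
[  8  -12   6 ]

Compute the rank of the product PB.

2

First compute PB:
[[ -8,  30,  -9],
 [-48,  36, -30],
 [ 32, -18,  19],
 [-64,   6, -33]]
Now row reduce the product.
R2 ← R2 − (6)·R1: [0, -144, 24]
R3 ← R3 + (4)·R1: [0, 102, -17]
R4 ← R4 − (8)·R1: [0, -234, 39]
R3 ← R3 + (17/24)·R2: [0, 0, 0]
R4 ← R4 − (13/8)·R2: [0, 0, 0]
2 nonzero rows, so rank(PB) = 2.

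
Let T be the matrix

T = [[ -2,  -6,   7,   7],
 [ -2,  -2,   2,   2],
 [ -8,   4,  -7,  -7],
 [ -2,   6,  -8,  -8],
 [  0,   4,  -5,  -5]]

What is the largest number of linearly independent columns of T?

2

Row reduce to echelon form.
R2 ← R2 − R1: [0, 4, -5, -5]
R3 ← R3 − (4)·R1: [0, 28, -35, -35]
R4 ← R4 − R1: [0, 12, -15, -15]
R3 ← R3 − (7)·R2: [0, 0, 0, 0]
R4 ← R4 − (3)·R2: [0, 0, 0, 0]
R5 ← R5 − R2: [0, 0, 0, 0]
Echelon form has 2 nonzero rows, so rank(T) = 2.
The rank gives the maximum number of linearly independent columns: 2.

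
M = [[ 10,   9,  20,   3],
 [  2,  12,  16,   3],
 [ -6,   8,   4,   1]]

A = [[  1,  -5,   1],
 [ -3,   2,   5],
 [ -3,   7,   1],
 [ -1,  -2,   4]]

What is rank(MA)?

3

First compute MA:
[[-80, 102,  87],
 [-85, 120,  90],
 [-43,  72,  42]]
Now row reduce the product.
R2 ← R2 − (17/16)·R1: [0, 93/8, -39/16]
R3 ← R3 − (43/80)·R1: [0, 687/40, -381/80]
R3 ← R3 − (229/155)·R2: [0, 0, -36/31]
3 nonzero rows, so rank(MA) = 3.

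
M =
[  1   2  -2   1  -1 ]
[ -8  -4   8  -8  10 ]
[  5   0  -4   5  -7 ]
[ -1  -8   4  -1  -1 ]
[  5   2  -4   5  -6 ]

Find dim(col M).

3

Row reduce to echelon form.
R2 ← R2 + (8)·R1: [0, 12, -8, 0, 2]
R3 ← R3 − (5)·R1: [0, -10, 6, 0, -2]
R4 ← R4 + R1: [0, -6, 2, 0, -2]
R5 ← R5 − (5)·R1: [0, -8, 6, 0, -1]
R3 ← R3 + (5/6)·R2: [0, 0, -2/3, 0, -1/3]
R4 ← R4 + (1/2)·R2: [0, 0, -2, 0, -1]
R5 ← R5 + (2/3)·R2: [0, 0, 2/3, 0, 1/3]
R4 ← R4 − (3)·R3: [0, 0, 0, 0, 0]
R5 ← R5 + R3: [0, 0, 0, 0, 0]
Echelon form has 3 nonzero rows, so rank(M) = 3.
The column space has dimension equal to the rank: 3.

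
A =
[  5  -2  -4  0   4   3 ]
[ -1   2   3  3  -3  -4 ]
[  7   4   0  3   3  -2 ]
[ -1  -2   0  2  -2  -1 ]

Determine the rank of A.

Row reduce to echelon form.
R2 ← R2 + (1/5)·R1: [0, 8/5, 11/5, 3, -11/5, -17/5]
R3 ← R3 − (7/5)·R1: [0, 34/5, 28/5, 3, -13/5, -31/5]
R4 ← R4 + (1/5)·R1: [0, -12/5, -4/5, 2, -6/5, -2/5]
R3 ← R3 − (17/4)·R2: [0, 0, -15/4, -39/4, 27/4, 33/4]
R4 ← R4 + (3/2)·R2: [0, 0, 5/2, 13/2, -9/2, -11/2]
R4 ← R4 + (2/3)·R3: [0, 0, 0, 0, 0, 0]
Echelon form has 3 nonzero rows, so rank(A) = 3.

3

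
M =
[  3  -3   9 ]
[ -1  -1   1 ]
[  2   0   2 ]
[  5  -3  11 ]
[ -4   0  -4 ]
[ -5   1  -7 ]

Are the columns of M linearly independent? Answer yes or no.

Row reduce M to echelon form.
R2 ← R2 + (1/3)·R1: [0, -2, 4]
R3 ← R3 − (2/3)·R1: [0, 2, -4]
R4 ← R4 − (5/3)·R1: [0, 2, -4]
R5 ← R5 + (4/3)·R1: [0, -4, 8]
R6 ← R6 + (5/3)·R1: [0, -4, 8]
R3 ← R3 + R2: [0, 0, 0]
R4 ← R4 + R2: [0, 0, 0]
R5 ← R5 − (2)·R2: [0, 0, 0]
R6 ← R6 − (2)·R2: [0, 0, 0]
2 pivots among 3 columns.
Only 2 < 3 pivot columns, so the columns are linearly dependent.

no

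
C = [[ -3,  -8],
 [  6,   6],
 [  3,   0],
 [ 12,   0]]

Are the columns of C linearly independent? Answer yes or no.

Row reduce C to echelon form.
R2 ← R2 + (2)·R1: [0, -10]
R3 ← R3 + R1: [0, -8]
R4 ← R4 + (4)·R1: [0, -32]
R3 ← R3 − (4/5)·R2: [0, 0]
R4 ← R4 − (16/5)·R2: [0, 0]
2 pivots among 2 columns.
Every column is a pivot column, so the columns are linearly independent.

yes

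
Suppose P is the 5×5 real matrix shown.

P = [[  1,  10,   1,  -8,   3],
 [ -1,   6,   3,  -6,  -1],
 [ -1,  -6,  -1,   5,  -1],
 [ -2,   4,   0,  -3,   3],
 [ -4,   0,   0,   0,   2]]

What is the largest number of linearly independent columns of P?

Row reduce to echelon form.
R2 ← R2 + R1: [0, 16, 4, -14, 2]
R3 ← R3 + R1: [0, 4, 0, -3, 2]
R4 ← R4 + (2)·R1: [0, 24, 2, -19, 9]
R5 ← R5 + (4)·R1: [0, 40, 4, -32, 14]
R3 ← R3 − (1/4)·R2: [0, 0, -1, 1/2, 3/2]
R4 ← R4 − (3/2)·R2: [0, 0, -4, 2, 6]
R5 ← R5 − (5/2)·R2: [0, 0, -6, 3, 9]
R4 ← R4 − (4)·R3: [0, 0, 0, 0, 0]
R5 ← R5 − (6)·R3: [0, 0, 0, 0, 0]
Echelon form has 3 nonzero rows, so rank(P) = 3.
The rank gives the maximum number of linearly independent columns: 3.

3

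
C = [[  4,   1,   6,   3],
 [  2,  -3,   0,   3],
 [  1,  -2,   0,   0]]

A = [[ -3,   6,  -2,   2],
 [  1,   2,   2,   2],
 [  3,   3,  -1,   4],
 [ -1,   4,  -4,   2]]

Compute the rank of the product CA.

3

First compute CA:
[[  4,  56, -24,  40],
 [-12,  18, -22,   4],
 [ -5,   2,  -6,  -2]]
Now row reduce the product.
R2 ← R2 + (3)·R1: [0, 186, -94, 124]
R3 ← R3 + (5/4)·R1: [0, 72, -36, 48]
R3 ← R3 − (12/31)·R2: [0, 0, 12/31, 0]
3 nonzero rows, so rank(CA) = 3.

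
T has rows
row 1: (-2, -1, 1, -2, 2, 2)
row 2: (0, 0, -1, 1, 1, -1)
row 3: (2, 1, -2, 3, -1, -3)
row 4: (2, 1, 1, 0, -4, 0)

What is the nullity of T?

Row reduce to echelon form.
R3 ← R3 + R1: [0, 0, -1, 1, 1, -1]
R4 ← R4 + R1: [0, 0, 2, -2, -2, 2]
R3 ← R3 − R2: [0, 0, 0, 0, 0, 0]
R4 ← R4 + (2)·R2: [0, 0, 0, 0, 0, 0]
2 nonzero rows, so rank(T) = 2.
T has 6 columns; by rank–nullity, nullity = 6 − 2 = 4.

4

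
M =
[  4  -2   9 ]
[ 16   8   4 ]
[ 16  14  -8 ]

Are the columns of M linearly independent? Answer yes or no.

no

Row reduce M to echelon form.
R2 ← R2 − (4)·R1: [0, 16, -32]
R3 ← R3 − (4)·R1: [0, 22, -44]
R3 ← R3 − (11/8)·R2: [0, 0, 0]
2 pivots among 3 columns.
Only 2 < 3 pivot columns, so the columns are linearly dependent.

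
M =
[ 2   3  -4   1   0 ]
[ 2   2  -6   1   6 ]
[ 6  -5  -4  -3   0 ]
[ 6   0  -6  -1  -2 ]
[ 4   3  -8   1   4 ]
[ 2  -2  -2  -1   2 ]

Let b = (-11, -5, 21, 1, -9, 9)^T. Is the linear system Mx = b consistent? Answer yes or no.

yes

Row reduce the augmented matrix [M | b].
R2 ← R2 − R1: [0, -1, -2, 0, 6, 6]
R3 ← R3 − (3)·R1: [0, -14, 8, -6, 0, 54]
R4 ← R4 − (3)·R1: [0, -9, 6, -4, -2, 34]
R5 ← R5 − (2)·R1: [0, -3, 0, -1, 4, 13]
R6 ← R6 − R1: [0, -5, 2, -2, 2, 20]
R3 ← R3 − (14)·R2: [0, 0, 36, -6, -84, -30]
R4 ← R4 − (9)·R2: [0, 0, 24, -4, -56, -20]
R5 ← R5 − (3)·R2: [0, 0, 6, -1, -14, -5]
R6 ← R6 − (5)·R2: [0, 0, 12, -2, -28, -10]
R4 ← R4 − (2/3)·R3: [0, 0, 0, 0, 0, 0]
R5 ← R5 − (1/6)·R3: [0, 0, 0, 0, 0, 0]
R6 ← R6 − (1/3)·R3: [0, 0, 0, 0, 0, 0]
The echelon form has 3 nonzero rows, and every pivot lies in the first 5 columns, so rank(M) = rank([M|b]) = 3.
The system is consistent.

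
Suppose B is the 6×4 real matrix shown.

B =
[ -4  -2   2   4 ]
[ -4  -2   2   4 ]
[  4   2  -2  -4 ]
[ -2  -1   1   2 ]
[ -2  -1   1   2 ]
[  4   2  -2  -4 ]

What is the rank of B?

1

Row reduce to echelon form.
R2 ← R2 − R1: [0, 0, 0, 0]
R3 ← R3 + R1: [0, 0, 0, 0]
R4 ← R4 − (1/2)·R1: [0, 0, 0, 0]
R5 ← R5 − (1/2)·R1: [0, 0, 0, 0]
R6 ← R6 + R1: [0, 0, 0, 0]
Echelon form has 1 nonzero row, so rank(B) = 1.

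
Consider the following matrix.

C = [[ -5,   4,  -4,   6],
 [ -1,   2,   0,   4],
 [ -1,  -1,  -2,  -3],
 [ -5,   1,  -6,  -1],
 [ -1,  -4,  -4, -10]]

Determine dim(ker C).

Row reduce to echelon form.
R2 ← R2 − (1/5)·R1: [0, 6/5, 4/5, 14/5]
R3 ← R3 − (1/5)·R1: [0, -9/5, -6/5, -21/5]
R4 ← R4 − R1: [0, -3, -2, -7]
R5 ← R5 − (1/5)·R1: [0, -24/5, -16/5, -56/5]
R3 ← R3 + (3/2)·R2: [0, 0, 0, 0]
R4 ← R4 + (5/2)·R2: [0, 0, 0, 0]
R5 ← R5 + (4)·R2: [0, 0, 0, 0]
2 nonzero rows, so rank(C) = 2.
C has 4 columns; by rank–nullity, nullity = 4 − 2 = 2.

2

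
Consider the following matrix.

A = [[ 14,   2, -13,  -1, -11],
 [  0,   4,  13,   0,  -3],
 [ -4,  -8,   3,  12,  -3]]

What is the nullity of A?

2

Row reduce to echelon form.
R3 ← R3 + (2/7)·R1: [0, -52/7, -5/7, 82/7, -43/7]
R3 ← R3 + (13/7)·R2: [0, 0, 164/7, 82/7, -82/7]
3 nonzero rows, so rank(A) = 3.
A has 5 columns; by rank–nullity, nullity = 5 − 3 = 2.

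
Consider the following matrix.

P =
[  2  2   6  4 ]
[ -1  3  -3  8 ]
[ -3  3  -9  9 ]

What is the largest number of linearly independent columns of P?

Row reduce to echelon form.
R2 ← R2 + (1/2)·R1: [0, 4, 0, 10]
R3 ← R3 + (3/2)·R1: [0, 6, 0, 15]
R3 ← R3 − (3/2)·R2: [0, 0, 0, 0]
Echelon form has 2 nonzero rows, so rank(P) = 2.
The rank gives the maximum number of linearly independent columns: 2.

2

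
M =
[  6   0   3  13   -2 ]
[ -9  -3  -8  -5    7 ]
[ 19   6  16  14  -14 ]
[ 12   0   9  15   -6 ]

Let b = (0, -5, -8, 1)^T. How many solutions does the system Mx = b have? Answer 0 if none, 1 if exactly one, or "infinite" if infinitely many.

0

Row reduce the augmented matrix [M | b].
R2 ← R2 + (3/2)·R1: [0, -3, -7/2, 29/2, 4, -5]
R3 ← R3 − (19/6)·R1: [0, 6, 13/2, -163/6, -23/3, -8]
R4 ← R4 − (2)·R1: [0, 0, 3, -11, -2, 1]
R3 ← R3 + (2)·R2: [0, 0, -1/2, 11/6, 1/3, -18]
R4 ← R4 + (6)·R3: [0, 0, 0, 0, 0, -107]
The echelon form has 4 nonzero rows; the last pivot sits in the augmented column, so rank(M) = 3 but rank([M|b]) = 4.
Since the ranks differ, the system is inconsistent.
It has no solutions.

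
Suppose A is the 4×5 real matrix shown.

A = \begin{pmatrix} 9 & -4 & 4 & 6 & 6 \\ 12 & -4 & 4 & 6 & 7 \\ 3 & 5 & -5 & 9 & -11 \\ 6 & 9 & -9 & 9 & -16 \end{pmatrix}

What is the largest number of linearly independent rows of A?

Row reduce to echelon form.
R2 ← R2 − (4/3)·R1: [0, 4/3, -4/3, -2, -1]
R3 ← R3 − (1/3)·R1: [0, 19/3, -19/3, 7, -13]
R4 ← R4 − (2/3)·R1: [0, 35/3, -35/3, 5, -20]
R3 ← R3 − (19/4)·R2: [0, 0, 0, 33/2, -33/4]
R4 ← R4 − (35/4)·R2: [0, 0, 0, 45/2, -45/4]
R4 ← R4 − (15/11)·R3: [0, 0, 0, 0, 0]
Echelon form has 3 nonzero rows, so rank(A) = 3.
The rank gives the maximum number of linearly independent rows: 3.

3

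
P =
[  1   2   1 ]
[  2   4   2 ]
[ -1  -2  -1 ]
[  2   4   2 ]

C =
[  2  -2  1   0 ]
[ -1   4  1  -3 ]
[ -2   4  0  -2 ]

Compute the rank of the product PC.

1

First compute PC:
[[ -2,  10,   3,  -8],
 [ -4,  20,   6, -16],
 [  2, -10,  -3,   8],
 [ -4,  20,   6, -16]]
Now row reduce the product.
R2 ← R2 − (2)·R1: [0, 0, 0, 0]
R3 ← R3 + R1: [0, 0, 0, 0]
R4 ← R4 − (2)·R1: [0, 0, 0, 0]
1 nonzero row, so rank(PC) = 1.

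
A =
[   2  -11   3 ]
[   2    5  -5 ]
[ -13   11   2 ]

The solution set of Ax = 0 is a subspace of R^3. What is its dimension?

0

Row reduce to echelon form.
R2 ← R2 − R1: [0, 16, -8]
R3 ← R3 + (13/2)·R1: [0, -121/2, 43/2]
R3 ← R3 + (121/32)·R2: [0, 0, -35/4]
3 nonzero rows, so rank(A) = 3.
A has 3 columns; by rank–nullity, nullity = 3 − 3 = 0.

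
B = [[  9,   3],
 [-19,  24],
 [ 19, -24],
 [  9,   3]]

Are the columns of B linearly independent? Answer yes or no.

yes

Row reduce B to echelon form.
R2 ← R2 + (19/9)·R1: [0, 91/3]
R3 ← R3 − (19/9)·R1: [0, -91/3]
R4 ← R4 − R1: [0, 0]
R3 ← R3 + R2: [0, 0]
2 pivots among 2 columns.
Every column is a pivot column, so the columns are linearly independent.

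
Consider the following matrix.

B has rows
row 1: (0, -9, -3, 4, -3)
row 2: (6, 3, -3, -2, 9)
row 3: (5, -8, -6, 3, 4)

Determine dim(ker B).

Row reduce to echelon form.
Swap R1 ↔ R2
R3 ← R3 − (5/6)·R1: [0, -21/2, -7/2, 14/3, -7/2]
R3 ← R3 − (7/6)·R2: [0, 0, 0, 0, 0]
2 nonzero rows, so rank(B) = 2.
B has 5 columns; by rank–nullity, nullity = 5 − 2 = 3.

3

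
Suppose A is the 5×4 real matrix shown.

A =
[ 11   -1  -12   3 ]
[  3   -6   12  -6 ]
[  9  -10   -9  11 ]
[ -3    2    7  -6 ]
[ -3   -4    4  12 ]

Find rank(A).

Row reduce to echelon form.
R2 ← R2 − (3/11)·R1: [0, -63/11, 168/11, -75/11]
R3 ← R3 − (9/11)·R1: [0, -101/11, 9/11, 94/11]
R4 ← R4 + (3/11)·R1: [0, 19/11, 41/11, -57/11]
R5 ← R5 + (3/11)·R1: [0, -47/11, 8/11, 141/11]
R3 ← R3 − (101/63)·R2: [0, 0, -71/3, 409/21]
R4 ← R4 + (19/63)·R2: [0, 0, 25/3, -152/21]
R5 ← R5 − (47/63)·R2: [0, 0, -32/3, 376/21]
R4 ← R4 + (25/71)·R3: [0, 0, 0, -27/71]
R5 ← R5 − (32/71)·R3: [0, 0, 0, 648/71]
R5 ← R5 + (24)·R4: [0, 0, 0, 0]
Echelon form has 4 nonzero rows, so rank(A) = 4.

4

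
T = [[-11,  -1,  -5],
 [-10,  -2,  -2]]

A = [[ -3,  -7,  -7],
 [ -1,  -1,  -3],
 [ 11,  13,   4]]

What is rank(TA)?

First compute TA:
[[-21,  13,  60],
 [ 10,  46,  68]]
Now row reduce the product.
R2 ← R2 + (10/21)·R1: [0, 1096/21, 676/7]
2 nonzero rows, so rank(TA) = 2.

2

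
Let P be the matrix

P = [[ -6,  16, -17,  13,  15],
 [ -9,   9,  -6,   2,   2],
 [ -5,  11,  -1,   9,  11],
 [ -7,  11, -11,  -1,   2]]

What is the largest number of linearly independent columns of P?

4

Row reduce to echelon form.
R2 ← R2 − (3/2)·R1: [0, -15, 39/2, -35/2, -41/2]
R3 ← R3 − (5/6)·R1: [0, -7/3, 79/6, -11/6, -3/2]
R4 ← R4 − (7/6)·R1: [0, -23/3, 53/6, -97/6, -31/2]
R3 ← R3 − (7/45)·R2: [0, 0, 152/15, 8/9, 76/45]
R4 ← R4 − (23/45)·R2: [0, 0, -17/15, -65/9, -226/45]
R4 ← R4 + (17/152)·R3: [0, 0, 0, -406/57, -29/6]
Echelon form has 4 nonzero rows, so rank(P) = 4.
The rank gives the maximum number of linearly independent columns: 4.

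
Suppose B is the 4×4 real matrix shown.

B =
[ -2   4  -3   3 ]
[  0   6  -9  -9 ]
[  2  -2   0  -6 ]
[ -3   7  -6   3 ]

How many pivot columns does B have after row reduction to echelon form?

Row reduce to echelon form.
R3 ← R3 + R1: [0, 2, -3, -3]
R4 ← R4 − (3/2)·R1: [0, 1, -3/2, -3/2]
R3 ← R3 − (1/3)·R2: [0, 0, 0, 0]
R4 ← R4 − (1/6)·R2: [0, 0, 0, 0]
Echelon form has 2 nonzero rows, so rank(B) = 2.
Each nonzero row contributes one pivot column: 2 pivot columns.

2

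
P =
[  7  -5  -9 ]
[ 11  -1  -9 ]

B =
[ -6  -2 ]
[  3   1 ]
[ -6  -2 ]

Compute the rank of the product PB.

1

First compute PB:
[[ -3,  -1],
 [-15,  -5]]
Now row reduce the product.
R2 ← R2 − (5)·R1: [0, 0]
1 nonzero row, so rank(PB) = 1.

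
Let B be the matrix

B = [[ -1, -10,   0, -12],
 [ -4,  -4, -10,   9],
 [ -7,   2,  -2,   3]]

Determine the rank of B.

Row reduce to echelon form.
R2 ← R2 − (4)·R1: [0, 36, -10, 57]
R3 ← R3 − (7)·R1: [0, 72, -2, 87]
R3 ← R3 − (2)·R2: [0, 0, 18, -27]
Echelon form has 3 nonzero rows, so rank(B) = 3.

3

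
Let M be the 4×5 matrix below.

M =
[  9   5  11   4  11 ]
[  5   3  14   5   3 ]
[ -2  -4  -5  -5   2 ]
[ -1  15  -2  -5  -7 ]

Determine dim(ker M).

Row reduce to echelon form.
R2 ← R2 − (5/9)·R1: [0, 2/9, 71/9, 25/9, -28/9]
R3 ← R3 + (2/9)·R1: [0, -26/9, -23/9, -37/9, 40/9]
R4 ← R4 + (1/9)·R1: [0, 140/9, -7/9, -41/9, -52/9]
R3 ← R3 + (13)·R2: [0, 0, 100, 32, -36]
R4 ← R4 − (70)·R2: [0, 0, -553, -199, 212]
R4 ← R4 + (553/100)·R3: [0, 0, 0, -551/25, 323/25]
4 nonzero rows, so rank(M) = 4.
M has 5 columns; by rank–nullity, nullity = 5 − 4 = 1.

1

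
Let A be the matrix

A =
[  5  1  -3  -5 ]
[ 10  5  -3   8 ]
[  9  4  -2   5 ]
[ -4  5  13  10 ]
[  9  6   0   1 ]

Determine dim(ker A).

Row reduce to echelon form.
R2 ← R2 − (2)·R1: [0, 3, 3, 18]
R3 ← R3 − (9/5)·R1: [0, 11/5, 17/5, 14]
R4 ← R4 + (4/5)·R1: [0, 29/5, 53/5, 6]
R5 ← R5 − (9/5)·R1: [0, 21/5, 27/5, 10]
R3 ← R3 − (11/15)·R2: [0, 0, 6/5, 4/5]
R4 ← R4 − (29/15)·R2: [0, 0, 24/5, -144/5]
R5 ← R5 − (7/5)·R2: [0, 0, 6/5, -76/5]
R4 ← R4 − (4)·R3: [0, 0, 0, -32]
R5 ← R5 − R3: [0, 0, 0, -16]
R5 ← R5 − (1/2)·R4: [0, 0, 0, 0]
4 nonzero rows, so rank(A) = 4.
A has 4 columns; by rank–nullity, nullity = 4 − 4 = 0.

0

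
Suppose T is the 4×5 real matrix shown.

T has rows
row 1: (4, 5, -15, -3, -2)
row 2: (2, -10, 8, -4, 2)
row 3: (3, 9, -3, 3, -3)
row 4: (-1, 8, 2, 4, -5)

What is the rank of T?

4

Row reduce to echelon form.
R2 ← R2 − (1/2)·R1: [0, -25/2, 31/2, -5/2, 3]
R3 ← R3 − (3/4)·R1: [0, 21/4, 33/4, 21/4, -3/2]
R4 ← R4 + (1/4)·R1: [0, 37/4, -7/4, 13/4, -11/2]
R3 ← R3 + (21/50)·R2: [0, 0, 369/25, 21/5, -6/25]
R4 ← R4 + (37/50)·R2: [0, 0, 243/25, 7/5, -82/25]
R4 ← R4 − (27/41)·R3: [0, 0, 0, -56/41, -128/41]
Echelon form has 4 nonzero rows, so rank(T) = 4.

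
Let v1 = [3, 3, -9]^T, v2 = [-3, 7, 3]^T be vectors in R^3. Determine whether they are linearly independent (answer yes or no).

yes

Form the matrix with these vectors as rows and row reduce.
R2 ← R2 + R1: [0, 10, -6]
2 nonzero rows, so the 2 vectors span a space of dimension 2.
Since 2 = 2, the vectors are linearly independent.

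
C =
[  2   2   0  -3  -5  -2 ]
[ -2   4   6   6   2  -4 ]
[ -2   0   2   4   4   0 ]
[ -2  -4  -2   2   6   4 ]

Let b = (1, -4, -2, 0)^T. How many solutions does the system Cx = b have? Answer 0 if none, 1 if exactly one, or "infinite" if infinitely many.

infinite

Row reduce the augmented matrix [C | b].
R2 ← R2 + R1: [0, 6, 6, 3, -3, -6, -3]
R3 ← R3 + R1: [0, 2, 2, 1, -1, -2, -1]
R4 ← R4 + R1: [0, -2, -2, -1, 1, 2, 1]
R3 ← R3 − (1/3)·R2: [0, 0, 0, 0, 0, 0, 0]
R4 ← R4 + (1/3)·R2: [0, 0, 0, 0, 0, 0, 0]
The echelon form has 2 nonzero rows, and every pivot lies in the first 6 columns, so rank(C) = rank([C|b]) = 2.
The system is consistent.
rank = 2 < 6 unknowns, so there are infinitely many solutions.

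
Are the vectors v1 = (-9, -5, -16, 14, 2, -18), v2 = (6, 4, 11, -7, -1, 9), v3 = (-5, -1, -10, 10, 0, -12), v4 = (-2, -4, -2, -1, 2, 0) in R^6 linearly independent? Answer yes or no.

Form the matrix with these vectors as rows and row reduce.
R2 ← R2 + (2/3)·R1: [0, 2/3, 1/3, 7/3, 1/3, -3]
R3 ← R3 − (5/9)·R1: [0, 16/9, -10/9, 20/9, -10/9, -2]
R4 ← R4 − (2/9)·R1: [0, -26/9, 14/9, -37/9, 14/9, 4]
R3 ← R3 − (8/3)·R2: [0, 0, -2, -4, -2, 6]
R4 ← R4 + (13/3)·R2: [0, 0, 3, 6, 3, -9]
R4 ← R4 + (3/2)·R3: [0, 0, 0, 0, 0, 0]
3 nonzero rows, so the 4 vectors span a space of dimension 3.
Since 3 < 4, the vectors are linearly dependent.

no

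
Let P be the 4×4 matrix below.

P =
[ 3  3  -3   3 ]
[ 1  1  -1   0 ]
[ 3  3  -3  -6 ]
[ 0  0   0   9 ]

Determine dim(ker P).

Row reduce to echelon form.
R2 ← R2 − (1/3)·R1: [0, 0, 0, -1]
R3 ← R3 − R1: [0, 0, 0, -9]
R3 ← R3 − (9)·R2: [0, 0, 0, 0]
R4 ← R4 + (9)·R2: [0, 0, 0, 0]
2 nonzero rows, so rank(P) = 2.
P has 4 columns; by rank–nullity, nullity = 4 − 2 = 2.

2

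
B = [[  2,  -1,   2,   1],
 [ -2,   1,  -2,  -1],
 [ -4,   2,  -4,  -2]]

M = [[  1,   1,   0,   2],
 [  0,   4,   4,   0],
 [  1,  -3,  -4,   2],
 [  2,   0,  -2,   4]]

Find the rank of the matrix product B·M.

First compute BM:
[[  6,  -8, -14,  12],
 [ -6,   8,  14, -12],
 [-12,  16,  28, -24]]
Now row reduce the product.
R2 ← R2 + R1: [0, 0, 0, 0]
R3 ← R3 + (2)·R1: [0, 0, 0, 0]
1 nonzero row, so rank(BM) = 1.

1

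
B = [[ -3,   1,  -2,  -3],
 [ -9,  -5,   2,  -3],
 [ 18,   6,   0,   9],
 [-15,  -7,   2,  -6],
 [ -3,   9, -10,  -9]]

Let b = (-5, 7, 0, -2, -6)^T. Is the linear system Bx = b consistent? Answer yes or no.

Row reduce the augmented matrix [B | b].
R2 ← R2 − (3)·R1: [0, -8, 8, 6, 22]
R3 ← R3 + (6)·R1: [0, 12, -12, -9, -30]
R4 ← R4 − (5)·R1: [0, -12, 12, 9, 23]
R5 ← R5 − R1: [0, 8, -8, -6, -1]
R3 ← R3 + (3/2)·R2: [0, 0, 0, 0, 3]
R4 ← R4 − (3/2)·R2: [0, 0, 0, 0, -10]
R5 ← R5 + R2: [0, 0, 0, 0, 21]
R4 ← R4 + (10/3)·R3: [0, 0, 0, 0, 0]
R5 ← R5 − (7)·R3: [0, 0, 0, 0, 0]
The echelon form has 3 nonzero rows; the last pivot sits in the augmented column, so rank(B) = 2 but rank([B|b]) = 3.
Since the ranks differ, the system is inconsistent.

no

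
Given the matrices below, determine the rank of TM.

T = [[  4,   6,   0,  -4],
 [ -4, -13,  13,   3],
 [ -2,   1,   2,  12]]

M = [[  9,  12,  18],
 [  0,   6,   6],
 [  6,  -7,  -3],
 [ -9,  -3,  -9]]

First compute TM:
[[ 72,  96, 144],
 [ 15, -226, -216],
 [-114, -68, -144]]
Now row reduce the product.
R2 ← R2 − (5/24)·R1: [0, -246, -246]
R3 ← R3 + (19/12)·R1: [0, 84, 84]
R3 ← R3 + (14/41)·R2: [0, 0, 0]
2 nonzero rows, so rank(TM) = 2.

2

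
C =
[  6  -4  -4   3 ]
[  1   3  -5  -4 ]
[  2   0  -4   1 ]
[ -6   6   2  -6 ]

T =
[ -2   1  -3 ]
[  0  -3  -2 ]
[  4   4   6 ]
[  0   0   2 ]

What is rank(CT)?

3

First compute CT:
[[-28,   2, -28],
 [-22, -28, -47],
 [-20, -14, -28],
 [ 20, -16,   6]]
Now row reduce the product.
R2 ← R2 − (11/14)·R1: [0, -207/7, -25]
R3 ← R3 − (5/7)·R1: [0, -108/7, -8]
R4 ← R4 + (5/7)·R1: [0, -102/7, -14]
R3 ← R3 − (12/23)·R2: [0, 0, 116/23]
R4 ← R4 − (34/69)·R2: [0, 0, -116/69]
R4 ← R4 + (1/3)·R3: [0, 0, 0]
3 nonzero rows, so rank(CT) = 3.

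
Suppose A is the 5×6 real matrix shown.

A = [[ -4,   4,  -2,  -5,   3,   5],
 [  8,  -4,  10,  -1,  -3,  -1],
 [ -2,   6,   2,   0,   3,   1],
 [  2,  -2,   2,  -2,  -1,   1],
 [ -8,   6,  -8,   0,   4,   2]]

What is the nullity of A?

3

Row reduce to echelon form.
R2 ← R2 + (2)·R1: [0, 4, 6, -11, 3, 9]
R3 ← R3 − (1/2)·R1: [0, 4, 3, 5/2, 3/2, -3/2]
R4 ← R4 + (1/2)·R1: [0, 0, 1, -9/2, 1/2, 7/2]
R5 ← R5 − (2)·R1: [0, -2, -4, 10, -2, -8]
R3 ← R3 − R2: [0, 0, -3, 27/2, -3/2, -21/2]
R5 ← R5 + (1/2)·R2: [0, 0, -1, 9/2, -1/2, -7/2]
R4 ← R4 + (1/3)·R3: [0, 0, 0, 0, 0, 0]
R5 ← R5 − (1/3)·R3: [0, 0, 0, 0, 0, 0]
3 nonzero rows, so rank(A) = 3.
A has 6 columns; by rank–nullity, nullity = 6 − 3 = 3.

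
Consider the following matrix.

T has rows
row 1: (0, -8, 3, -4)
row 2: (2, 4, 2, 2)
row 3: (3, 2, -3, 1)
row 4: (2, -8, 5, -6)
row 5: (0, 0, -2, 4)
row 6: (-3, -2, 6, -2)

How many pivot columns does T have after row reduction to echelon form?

4

Row reduce to echelon form.
Swap R1 ↔ R2
R3 ← R3 − (3/2)·R1: [0, -4, -6, -2]
R4 ← R4 − R1: [0, -12, 3, -8]
R6 ← R6 + (3/2)·R1: [0, 4, 9, 1]
R3 ← R3 − (1/2)·R2: [0, 0, -15/2, 0]
R4 ← R4 − (3/2)·R2: [0, 0, -3/2, -2]
R6 ← R6 + (1/2)·R2: [0, 0, 21/2, -1]
R4 ← R4 − (1/5)·R3: [0, 0, 0, -2]
R5 ← R5 − (4/15)·R3: [0, 0, 0, 4]
R6 ← R6 + (7/5)·R3: [0, 0, 0, -1]
R5 ← R5 + (2)·R4: [0, 0, 0, 0]
R6 ← R6 − (1/2)·R4: [0, 0, 0, 0]
Echelon form has 4 nonzero rows, so rank(T) = 4.
Each nonzero row contributes one pivot column: 4 pivot columns.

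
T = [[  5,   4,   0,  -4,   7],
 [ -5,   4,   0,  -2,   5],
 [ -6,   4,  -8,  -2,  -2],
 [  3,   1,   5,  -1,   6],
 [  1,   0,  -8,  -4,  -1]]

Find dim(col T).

4

Row reduce to echelon form.
R2 ← R2 + R1: [0, 8, 0, -6, 12]
R3 ← R3 + (6/5)·R1: [0, 44/5, -8, -34/5, 32/5]
R4 ← R4 − (3/5)·R1: [0, -7/5, 5, 7/5, 9/5]
R5 ← R5 − (1/5)·R1: [0, -4/5, -8, -16/5, -12/5]
R3 ← R3 − (11/10)·R2: [0, 0, -8, -1/5, -34/5]
R4 ← R4 + (7/40)·R2: [0, 0, 5, 7/20, 39/10]
R5 ← R5 + (1/10)·R2: [0, 0, -8, -19/5, -6/5]
R4 ← R4 + (5/8)·R3: [0, 0, 0, 9/40, -7/20]
R5 ← R5 − R3: [0, 0, 0, -18/5, 28/5]
R5 ← R5 + (16)·R4: [0, 0, 0, 0, 0]
Echelon form has 4 nonzero rows, so rank(T) = 4.
The column space has dimension equal to the rank: 4.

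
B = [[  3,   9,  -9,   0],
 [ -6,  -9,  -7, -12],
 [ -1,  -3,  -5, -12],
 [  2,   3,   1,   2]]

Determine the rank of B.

Row reduce to echelon form.
R2 ← R2 + (2)·R1: [0, 9, -25, -12]
R3 ← R3 + (1/3)·R1: [0, 0, -8, -12]
R4 ← R4 − (2/3)·R1: [0, -3, 7, 2]
R4 ← R4 + (1/3)·R2: [0, 0, -4/3, -2]
R4 ← R4 − (1/6)·R3: [0, 0, 0, 0]
Echelon form has 3 nonzero rows, so rank(B) = 3.

3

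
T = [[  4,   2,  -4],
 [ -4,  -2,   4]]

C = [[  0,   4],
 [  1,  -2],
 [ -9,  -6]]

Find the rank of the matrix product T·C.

1

First compute TC:
[[ 38,  36],
 [-38, -36]]
Now row reduce the product.
R2 ← R2 + R1: [0, 0]
1 nonzero row, so rank(TC) = 1.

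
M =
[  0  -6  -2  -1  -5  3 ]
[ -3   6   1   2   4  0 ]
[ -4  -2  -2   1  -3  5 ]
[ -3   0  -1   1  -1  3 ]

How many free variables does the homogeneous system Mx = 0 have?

Row reduce to echelon form.
Swap R1 ↔ R2
R3 ← R3 − (4/3)·R1: [0, -10, -10/3, -5/3, -25/3, 5]
R4 ← R4 − R1: [0, -6, -2, -1, -5, 3]
R3 ← R3 − (5/3)·R2: [0, 0, 0, 0, 0, 0]
R4 ← R4 − R2: [0, 0, 0, 0, 0, 0]
2 nonzero rows, so rank(M) = 2.
M has 6 columns; by rank–nullity, nullity = 6 − 2 = 4.

4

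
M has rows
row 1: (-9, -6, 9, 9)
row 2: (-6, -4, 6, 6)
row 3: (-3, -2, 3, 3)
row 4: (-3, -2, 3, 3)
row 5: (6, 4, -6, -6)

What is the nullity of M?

3

Row reduce to echelon form.
R2 ← R2 − (2/3)·R1: [0, 0, 0, 0]
R3 ← R3 − (1/3)·R1: [0, 0, 0, 0]
R4 ← R4 − (1/3)·R1: [0, 0, 0, 0]
R5 ← R5 + (2/3)·R1: [0, 0, 0, 0]
1 nonzero row, so rank(M) = 1.
M has 4 columns; by rank–nullity, nullity = 4 − 1 = 3.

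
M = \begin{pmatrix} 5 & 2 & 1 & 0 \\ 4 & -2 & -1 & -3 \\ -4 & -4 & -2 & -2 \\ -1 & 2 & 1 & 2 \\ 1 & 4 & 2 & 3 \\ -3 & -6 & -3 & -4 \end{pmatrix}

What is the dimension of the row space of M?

Row reduce to echelon form.
R2 ← R2 − (4/5)·R1: [0, -18/5, -9/5, -3]
R3 ← R3 + (4/5)·R1: [0, -12/5, -6/5, -2]
R4 ← R4 + (1/5)·R1: [0, 12/5, 6/5, 2]
R5 ← R5 − (1/5)·R1: [0, 18/5, 9/5, 3]
R6 ← R6 + (3/5)·R1: [0, -24/5, -12/5, -4]
R3 ← R3 − (2/3)·R2: [0, 0, 0, 0]
R4 ← R4 + (2/3)·R2: [0, 0, 0, 0]
R5 ← R5 + R2: [0, 0, 0, 0]
R6 ← R6 − (4/3)·R2: [0, 0, 0, 0]
Echelon form has 2 nonzero rows, so rank(M) = 2.
The row space has dimension equal to the rank: 2.

2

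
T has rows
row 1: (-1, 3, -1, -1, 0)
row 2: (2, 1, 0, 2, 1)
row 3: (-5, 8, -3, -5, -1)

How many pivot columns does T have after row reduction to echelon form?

Row reduce to echelon form.
R2 ← R2 + (2)·R1: [0, 7, -2, 0, 1]
R3 ← R3 − (5)·R1: [0, -7, 2, 0, -1]
R3 ← R3 + R2: [0, 0, 0, 0, 0]
Echelon form has 2 nonzero rows, so rank(T) = 2.
Each nonzero row contributes one pivot column: 2 pivot columns.

2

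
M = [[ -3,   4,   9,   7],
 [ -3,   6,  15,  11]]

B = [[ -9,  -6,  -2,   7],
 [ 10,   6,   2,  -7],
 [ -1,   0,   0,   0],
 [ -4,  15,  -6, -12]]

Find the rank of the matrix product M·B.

First compute MB:
[[ 30, 147, -28, -133],
 [ 28, 219, -48, -195]]
Now row reduce the product.
R2 ← R2 − (14/15)·R1: [0, 409/5, -328/15, -1063/15]
2 nonzero rows, so rank(MB) = 2.

2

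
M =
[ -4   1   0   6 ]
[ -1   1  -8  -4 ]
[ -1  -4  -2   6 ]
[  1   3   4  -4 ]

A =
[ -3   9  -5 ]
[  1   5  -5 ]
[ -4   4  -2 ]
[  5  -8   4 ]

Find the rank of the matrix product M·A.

3

First compute MA:
[[ 43, -79,  39],
 [ 16,  -4,   0],
 [ 37, -85,  53],
 [-36,  72, -44]]
Now row reduce the product.
R2 ← R2 − (16/43)·R1: [0, 1092/43, -624/43]
R3 ← R3 − (37/43)·R1: [0, -732/43, 836/43]
R4 ← R4 + (36/43)·R1: [0, 252/43, -488/43]
R3 ← R3 + (61/91)·R2: [0, 0, 68/7]
R4 ← R4 − (3/13)·R2: [0, 0, -8]
R4 ← R4 + (14/17)·R3: [0, 0, 0]
3 nonzero rows, so rank(MA) = 3.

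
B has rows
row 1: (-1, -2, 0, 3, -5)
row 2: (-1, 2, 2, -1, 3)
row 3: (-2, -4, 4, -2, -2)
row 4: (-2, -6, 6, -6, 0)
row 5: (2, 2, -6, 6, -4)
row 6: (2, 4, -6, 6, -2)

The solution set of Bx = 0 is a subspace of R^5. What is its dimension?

Row reduce to echelon form.
R2 ← R2 − R1: [0, 4, 2, -4, 8]
R3 ← R3 − (2)·R1: [0, 0, 4, -8, 8]
R4 ← R4 − (2)·R1: [0, -2, 6, -12, 10]
R5 ← R5 + (2)·R1: [0, -2, -6, 12, -14]
R6 ← R6 + (2)·R1: [0, 0, -6, 12, -12]
R4 ← R4 + (1/2)·R2: [0, 0, 7, -14, 14]
R5 ← R5 + (1/2)·R2: [0, 0, -5, 10, -10]
R4 ← R4 − (7/4)·R3: [0, 0, 0, 0, 0]
R5 ← R5 + (5/4)·R3: [0, 0, 0, 0, 0]
R6 ← R6 + (3/2)·R3: [0, 0, 0, 0, 0]
3 nonzero rows, so rank(B) = 3.
B has 5 columns; by rank–nullity, nullity = 5 − 3 = 2.

2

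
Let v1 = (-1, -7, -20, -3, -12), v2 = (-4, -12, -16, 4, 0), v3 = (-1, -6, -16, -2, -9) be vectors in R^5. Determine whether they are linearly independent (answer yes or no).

no

Form the matrix with these vectors as rows and row reduce.
R2 ← R2 − (4)·R1: [0, 16, 64, 16, 48]
R3 ← R3 − R1: [0, 1, 4, 1, 3]
R3 ← R3 − (1/16)·R2: [0, 0, 0, 0, 0]
2 nonzero rows, so the 3 vectors span a space of dimension 2.
Since 2 < 3, the vectors are linearly dependent.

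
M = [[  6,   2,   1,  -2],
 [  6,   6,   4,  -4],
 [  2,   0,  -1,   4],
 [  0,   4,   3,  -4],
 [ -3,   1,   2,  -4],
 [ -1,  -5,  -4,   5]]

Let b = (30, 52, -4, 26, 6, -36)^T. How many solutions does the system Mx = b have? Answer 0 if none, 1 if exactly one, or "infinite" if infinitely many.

Row reduce the augmented matrix [M | b].
R2 ← R2 − R1: [0, 4, 3, -2, 22]
R3 ← R3 − (1/3)·R1: [0, -2/3, -4/3, 14/3, -14]
R5 ← R5 + (1/2)·R1: [0, 2, 5/2, -5, 21]
R6 ← R6 + (1/6)·R1: [0, -14/3, -23/6, 14/3, -31]
R3 ← R3 + (1/6)·R2: [0, 0, -5/6, 13/3, -31/3]
R4 ← R4 − R2: [0, 0, 0, -2, 4]
R5 ← R5 − (1/2)·R2: [0, 0, 1, -4, 10]
R6 ← R6 + (7/6)·R2: [0, 0, -1/3, 7/3, -16/3]
R5 ← R5 + (6/5)·R3: [0, 0, 0, 6/5, -12/5]
R6 ← R6 − (2/5)·R3: [0, 0, 0, 3/5, -6/5]
R5 ← R5 + (3/5)·R4: [0, 0, 0, 0, 0]
R6 ← R6 + (3/10)·R4: [0, 0, 0, 0, 0]
The echelon form has 4 nonzero rows, and every pivot lies in the first 4 columns, so rank(M) = rank([M|b]) = 4.
The system is consistent.
rank = 4 = number of unknowns, so the solution is unique.

1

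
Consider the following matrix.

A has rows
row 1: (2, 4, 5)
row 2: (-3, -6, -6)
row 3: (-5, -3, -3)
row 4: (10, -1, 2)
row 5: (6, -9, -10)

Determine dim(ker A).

Row reduce to echelon form.
R2 ← R2 + (3/2)·R1: [0, 0, 3/2]
R3 ← R3 + (5/2)·R1: [0, 7, 19/2]
R4 ← R4 − (5)·R1: [0, -21, -23]
R5 ← R5 − (3)·R1: [0, -21, -25]
Swap R2 ↔ R3
R4 ← R4 + (3)·R2: [0, 0, 11/2]
R5 ← R5 + (3)·R2: [0, 0, 7/2]
R4 ← R4 − (11/3)·R3: [0, 0, 0]
R5 ← R5 − (7/3)·R3: [0, 0, 0]
3 nonzero rows, so rank(A) = 3.
A has 3 columns; by rank–nullity, nullity = 3 − 3 = 0.

0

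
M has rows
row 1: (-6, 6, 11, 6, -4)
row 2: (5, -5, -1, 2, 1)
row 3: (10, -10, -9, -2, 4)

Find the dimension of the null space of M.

Row reduce to echelon form.
R2 ← R2 + (5/6)·R1: [0, 0, 49/6, 7, -7/3]
R3 ← R3 + (5/3)·R1: [0, 0, 28/3, 8, -8/3]
R3 ← R3 − (8/7)·R2: [0, 0, 0, 0, 0]
2 nonzero rows, so rank(M) = 2.
M has 5 columns; by rank–nullity, nullity = 5 − 2 = 3.

3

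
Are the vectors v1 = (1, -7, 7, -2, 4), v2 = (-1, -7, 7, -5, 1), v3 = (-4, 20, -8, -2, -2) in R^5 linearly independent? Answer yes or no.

Form the matrix with these vectors as rows and row reduce.
R2 ← R2 + R1: [0, -14, 14, -7, 5]
R3 ← R3 + (4)·R1: [0, -8, 20, -10, 14]
R3 ← R3 − (4/7)·R2: [0, 0, 12, -6, 78/7]
3 nonzero rows, so the 3 vectors span a space of dimension 3.
Since 3 = 3, the vectors are linearly independent.

yes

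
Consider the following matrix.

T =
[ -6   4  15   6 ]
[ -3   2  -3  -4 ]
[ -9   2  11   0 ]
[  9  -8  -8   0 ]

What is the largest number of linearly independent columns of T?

Row reduce to echelon form.
R2 ← R2 − (1/2)·R1: [0, 0, -21/2, -7]
R3 ← R3 − (3/2)·R1: [0, -4, -23/2, -9]
R4 ← R4 + (3/2)·R1: [0, -2, 29/2, 9]
Swap R2 ↔ R3
R4 ← R4 − (1/2)·R2: [0, 0, 81/4, 27/2]
R4 ← R4 + (27/14)·R3: [0, 0, 0, 0]
Echelon form has 3 nonzero rows, so rank(T) = 3.
The rank gives the maximum number of linearly independent columns: 3.

3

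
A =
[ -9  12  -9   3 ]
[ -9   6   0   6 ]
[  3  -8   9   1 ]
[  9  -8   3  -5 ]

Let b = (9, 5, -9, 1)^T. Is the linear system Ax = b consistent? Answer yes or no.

no

Row reduce the augmented matrix [A | b].
R2 ← R2 − R1: [0, -6, 9, 3, -4]
R3 ← R3 + (1/3)·R1: [0, -4, 6, 2, -6]
R4 ← R4 + R1: [0, 4, -6, -2, 10]
R3 ← R3 − (2/3)·R2: [0, 0, 0, 0, -10/3]
R4 ← R4 + (2/3)·R2: [0, 0, 0, 0, 22/3]
R4 ← R4 + (11/5)·R3: [0, 0, 0, 0, 0]
The echelon form has 3 nonzero rows; the last pivot sits in the augmented column, so rank(A) = 2 but rank([A|b]) = 3.
Since the ranks differ, the system is inconsistent.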